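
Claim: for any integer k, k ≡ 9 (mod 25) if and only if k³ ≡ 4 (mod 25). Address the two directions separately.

The biconditional holds.

[⇒] Suppose k ≡ 9 (mod 25). Write k = 25j + 9. Then (25j + 9)³ = 15625j³ + 16875j² + 6075j + 729 = 25(625j³ + 675j² + 243j + 29) + 4, so k³ ≡ 4 (mod 25).

[⇐] Conversely, suppose k³ ≡ 4 (mod 25). The only residue r in {0, …, 24} with r³ ≡ 4 (mod 25) is r = 9, so k ≡ 9 (mod 25).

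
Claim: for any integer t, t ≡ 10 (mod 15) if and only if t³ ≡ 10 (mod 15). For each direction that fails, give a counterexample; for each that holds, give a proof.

[⇒] Suppose t ≡ 10 (mod 15). Write t = 15j + 10. Then (15j + 10)³ = 3375j³ + 6750j² + 4500j + 1000 = 15(225j³ + 450j² + 300j + 66) + 10, so t³ ≡ 10 (mod 15).

[⇐] Conversely, suppose t³ ≡ 10 (mod 15). The only residue r in {0, …, 14} with r³ ≡ 10 (mod 15) is r = 10, so t ≡ 10 (mod 15).

Equivalent; both directions hold.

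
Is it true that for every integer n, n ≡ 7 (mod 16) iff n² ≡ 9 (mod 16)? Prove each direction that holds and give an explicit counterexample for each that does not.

(⇒) This fails: take n = 7. Then 7 ≡ 7 (mod 16), but 7² = 49 ≡ 1 (mod 16), not 9.

(⇐) This fails: take n = 3. Then 3² = 9 ≡ 9 (mod 16), yet 3 ≡ 3 (mod 16), not 7.

Neither direction holds.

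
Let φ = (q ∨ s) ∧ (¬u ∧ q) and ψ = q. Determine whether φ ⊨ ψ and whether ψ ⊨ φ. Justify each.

Forward direction. Assume the antecedent. If s is true, the antecedent forces (s = T, q = T, u = F), and q holds there. If s is false, the antecedent forces (s = F, q = T, u = F), and q holds there. Either way q holds.

Converse. This fails. Under s = F, q = T, u = T, the left side is false but the right side is true.

Only the forward direction holds.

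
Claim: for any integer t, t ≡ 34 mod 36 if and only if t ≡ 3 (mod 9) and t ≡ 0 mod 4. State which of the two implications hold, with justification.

[⇒] This fails: t = 34 gives 34 ≡ 34 (mod 36) but 34 ≡ 7 (mod 9), so the conjunction on the right does not hold.

[⇐] This fails: t = 12 satisfies both congruences on the right (12 ≡ 3 mod 9 and 12 ≡ 0 mod 4) yet 12 ≡ 12 (mod 36), not 34.

(⇒) fails and (⇐) fails.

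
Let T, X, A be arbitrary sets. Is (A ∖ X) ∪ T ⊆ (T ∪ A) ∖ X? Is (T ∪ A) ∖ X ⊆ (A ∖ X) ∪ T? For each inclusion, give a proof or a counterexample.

(⊆) This inclusion fails. Take T = {1}, X = {1}, A = ∅; then 1 ∈ (A ∖ X) ∪ T but 1 ∉ (T ∪ A) ∖ X.

(⊇) Let x ∈ (T ∪ A) ∖ X. Then either x ∈ T and x ∉ X, A; or x ∈ A and x ∉ T, X; or x ∈ T ∩ A and x ∉ X. In each case x ∈ (A ∖ X) ∪ T, so (T ∪ A) ∖ X ⊆ (A ∖ X) ∪ T.

(⊆) fails; (⊇) holds.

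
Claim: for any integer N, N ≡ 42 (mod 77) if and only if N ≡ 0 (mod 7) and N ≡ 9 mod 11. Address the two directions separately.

(⇒) Suppose N ≡ 42 (mod 77); write N = 77j + 42. Since 7 ∣ 77, reducing mod 7 gives N ≡ 42 ≡ 0 (mod 7); since 11 ∣ 77, reducing mod 11 gives N ≡ 42 ≡ 9 (mod 11).

(⇐) Conversely, if N ≡ 0 (mod 7) and N ≡ 9 (mod 11), then by the Chinese remainder theorem N ≡ 42 (mod 77). This is exactly N ≡ 42 (mod 77).

The biconditional holds.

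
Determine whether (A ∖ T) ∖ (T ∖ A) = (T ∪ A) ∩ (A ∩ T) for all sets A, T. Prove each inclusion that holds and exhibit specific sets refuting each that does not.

Forward inclusion. This inclusion fails. Take A = {1}, T = ∅; then 1 ∈ (A ∖ T) ∖ (T ∖ A) but 1 ∉ (T ∪ A) ∩ (A ∩ T).

Reverse inclusion. This inclusion fails. Take A = {1}, T = {1}; then 1 ∈ (T ∪ A) ∩ (A ∩ T) but 1 ∉ (A ∖ T) ∖ (T ∖ A).

Both inclusions fail.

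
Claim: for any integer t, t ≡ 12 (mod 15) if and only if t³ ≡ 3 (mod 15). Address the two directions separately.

(⟸) Suppose t³ ≡ 3 (mod 15). The only residue r in {0, …, 14} with r³ ≡ 3 (mod 15) is r = 12, so t ≡ 12 (mod 15).

(⟹) Suppose t ≡ 12 (mod 15). Write t = 15j + 12. Then (15j + 12)³ = 3375j³ + 8100j² + 6480j + 1728 = 15(225j³ + 540j² + 432j + 115) + 3, so t³ ≡ 3 (mod 15).

Both implications hold.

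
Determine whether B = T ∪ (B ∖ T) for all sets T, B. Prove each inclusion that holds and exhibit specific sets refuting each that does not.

(⊆) Let x ∈ B. Then either x ∈ B and x ∉ T; or x ∈ T ∩ B. In each case x ∈ T ∪ (B ∖ T), so B ⊆ T ∪ (B ∖ T).

(⊇) This inclusion fails. Take T = {1}, B = ∅; then 1 ∈ T ∪ (B ∖ T) but 1 ∉ B.

The sets are not equal: only the forward inclusion holds.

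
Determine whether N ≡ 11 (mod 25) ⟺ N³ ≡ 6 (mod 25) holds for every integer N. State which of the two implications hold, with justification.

The biconditional holds.

Forward direction. Suppose N ≡ 11 (mod 25). Write N = 25j + 11. Then (25j + 11)³ = 15625j³ + 20625j² + 9075j + 1331 = 25(625j³ + 825j² + 363j + 53) + 6, so N³ ≡ 6 (mod 25).

Converse. Suppose N³ ≡ 6 (mod 25). The only residue r in {0, …, 24} with r³ ≡ 6 (mod 25) is r = 11, so N ≡ 11 (mod 25).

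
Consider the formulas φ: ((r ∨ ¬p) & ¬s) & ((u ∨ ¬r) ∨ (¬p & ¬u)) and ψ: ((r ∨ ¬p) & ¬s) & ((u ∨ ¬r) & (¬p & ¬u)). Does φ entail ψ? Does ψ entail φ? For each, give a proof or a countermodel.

[⇐] Assume the antecedent. If r is true, the antecedent cannot hold. If r is false, the antecedent forces (r = F, p = F, s = F, u = F), and the consequent holds there. Either way the consequent holds.

[⇒] This fails. Under r = T, p = F, s = F, u = F, the left side is true but the right side is false.

(⇒) fails; (⇐) holds.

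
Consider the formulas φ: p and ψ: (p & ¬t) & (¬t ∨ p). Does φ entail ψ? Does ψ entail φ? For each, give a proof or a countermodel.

Only the converse holds.

(⟸) Assume the antecedent. If p is true, p reduces to true regardless of the other variables. If p is false, the antecedent cannot hold. Either way p holds.

(⟹) This fails. Under p = T, t = T, the left side is true but the right side is false.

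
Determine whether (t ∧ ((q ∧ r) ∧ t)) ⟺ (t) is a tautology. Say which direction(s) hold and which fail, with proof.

Only the forward direction holds.

Forward direction. Assume the antecedent. If q is true, the antecedent forces (q = T, t = T, r = T), and t holds there. If q is false, the antecedent cannot hold. Either way t holds.

Converse. This fails. Under q = F, t = T, r = F, the left side is false but the right side is true.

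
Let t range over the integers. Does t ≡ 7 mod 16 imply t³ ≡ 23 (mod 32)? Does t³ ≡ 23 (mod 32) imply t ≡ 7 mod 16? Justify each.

Forward direction. This fails: take t = 23. Then 23 ≡ 7 (mod 16), but 23³ = 12167 ≡ 7 (mod 32), not 23.

Converse. The residues r modulo 32 with r³ ≡ 23 (mod 32) are exactly {7}, and each is ≡ 7 (mod 16).

Not equivalent: only (⇐) holds.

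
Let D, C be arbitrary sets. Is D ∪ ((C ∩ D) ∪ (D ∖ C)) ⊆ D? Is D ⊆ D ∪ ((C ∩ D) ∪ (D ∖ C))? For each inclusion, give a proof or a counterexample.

(⟹) Let x ∈ D ∪ ((C ∩ D) ∪ (D ∖ C)). Then either x ∈ D and x ∉ C; or x ∈ D ∩ C. In each case x ∈ D, so D ∪ ((C ∩ D) ∪ (D ∖ C)) ⊆ D.

(⟸) Let x ∈ D. Then either x ∈ D and x ∉ C; or x ∈ D ∩ C. In each case x ∈ D ∪ ((C ∩ D) ∪ (D ∖ C)), so D ⊆ D ∪ ((C ∩ D) ∪ (D ∖ C)).

The two sets are equal.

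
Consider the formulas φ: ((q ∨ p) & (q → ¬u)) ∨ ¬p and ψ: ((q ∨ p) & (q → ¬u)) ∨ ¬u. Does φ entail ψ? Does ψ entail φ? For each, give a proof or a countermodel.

(⟹) This fails. Under p = F, u = T, q = F, the left side is true but the right side is false.

(⟸) Assume the antecedent. If u is true, the antecedent forces (p = T, u = T, q = F), and ((q ∨ p) & (q → ¬u)) ∨ ¬p holds there. If u is false, ((q ∨ p) & (q → ¬u)) ∨ ¬p reduces to true regardless of the other variables. Either way ((q ∨ p) & (q → ¬u)) ∨ ¬p holds.

(⇒) fails; (⇐) holds.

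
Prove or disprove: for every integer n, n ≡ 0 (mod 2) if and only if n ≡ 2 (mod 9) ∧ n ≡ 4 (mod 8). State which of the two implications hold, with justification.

(⇒) fails; (⇐) holds.

Forward direction. This fails: n = 0 gives 0 ≡ 0 (mod 2) but 0 ≡ 0 (mod 9), so the conjunction on the right does not hold.

Converse. If n ≡ 2 (mod 9) and n ≡ 4 (mod 8), then by the Chinese remainder theorem n ≡ 20 (mod 72). Since 20 ≡ 0 (mod 2) and 2 ∣ 72, we get n ≡ 0 (mod 2).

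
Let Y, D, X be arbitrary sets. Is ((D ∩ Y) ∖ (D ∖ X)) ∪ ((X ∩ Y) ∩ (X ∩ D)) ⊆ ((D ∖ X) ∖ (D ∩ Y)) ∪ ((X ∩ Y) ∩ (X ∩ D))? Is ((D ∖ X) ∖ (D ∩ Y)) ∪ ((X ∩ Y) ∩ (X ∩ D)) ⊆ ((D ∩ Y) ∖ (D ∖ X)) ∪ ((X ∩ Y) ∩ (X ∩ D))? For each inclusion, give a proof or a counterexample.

(⊇) This inclusion fails. Take Y = ∅, D = {1}, X = ∅; then 1 ∈ ((D ∖ X) ∖ (D ∩ Y)) ∪ ((X ∩ Y) ∩ (X ∩ D)) but 1 ∉ ((D ∩ Y) ∖ (D ∖ X)) ∪ ((X ∩ Y) ∩ (X ∩ D)).

(⊆) Let x ∈ ((D ∩ Y) ∖ (D ∖ X)) ∪ ((X ∩ Y) ∩ (X ∩ D)). Then x ∈ Y ∩ D ∩ X, from which x ∈ ((D ∖ X) ∖ (D ∩ Y)) ∪ ((X ∩ Y) ∩ (X ∩ D)).

The sets are not equal: only the forward inclusion holds.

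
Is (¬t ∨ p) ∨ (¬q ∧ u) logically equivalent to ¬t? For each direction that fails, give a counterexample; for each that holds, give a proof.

Only the reverse direction holds.

(←) Assume the antecedent. If t is true, the antecedent cannot hold. If t is false, (¬t ∨ p) ∨ (¬q ∧ u) reduces to true regardless of the other variables. Either way (¬t ∨ p) ∨ (¬q ∧ u) holds.

(→) This fails. Under t = T, q = F, p = T, u = F, the left side is true but the right side is false.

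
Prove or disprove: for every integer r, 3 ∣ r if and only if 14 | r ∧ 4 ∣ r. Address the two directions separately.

[⇒] This fails: take r = 3. Certainly 3 ∣ 3, but 14 ∤ 3.

[⇐] This fails: take r = 28. Both 14 ∣ 28 and 4 ∣ 28, yet 28 is not a multiple of 3 (since 28 = 9·3 + 1), so 3 ∤ 28.

Both directions fail.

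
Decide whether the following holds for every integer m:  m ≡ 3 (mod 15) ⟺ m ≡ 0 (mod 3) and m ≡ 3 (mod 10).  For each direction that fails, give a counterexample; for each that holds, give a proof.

The forward direction fails; the converse holds.

(→) This fails: m = 18 gives 18 ≡ 3 (mod 15) but 18 ≡ 8 (mod 10), so the conjunction on the right does not hold.

(←) Conversely, if m ≡ 0 (mod 3) and m ≡ 3 (mod 10), then by the Chinese remainder theorem m ≡ 3 (mod 30). Since 3 ≡ 3 (mod 15) and 15 ∣ 30, we get m ≡ 3 (mod 15).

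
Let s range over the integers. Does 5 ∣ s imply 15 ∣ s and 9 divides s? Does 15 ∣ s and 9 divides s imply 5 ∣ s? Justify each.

Forward direction. This fails: take s = 5. Certainly 5 ∣ 5, but 15 ∤ 5.

Converse. Suppose 15 ∣ s and 9 ∣ s. Any common multiple of 15 and 9 is a multiple of their lcm; here lcm(15, 9) = 15·9/gcd(15, 9) = 135/3 = 45, so 45 ∣ s. Since 5 ∣ 45, it follows that 5 ∣ s.

(⇒) fails; (⇐) holds.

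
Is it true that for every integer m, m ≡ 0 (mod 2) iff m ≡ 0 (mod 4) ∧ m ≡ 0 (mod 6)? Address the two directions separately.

Forward direction. This fails: m = 2 gives 2 ≡ 0 (mod 2) but 2 ≡ 2 (mod 4), so the conjunction on the right does not hold.

Converse. If m ≡ 0 (mod 4) and m ≡ 0 (mod 6), then by the Chinese remainder theorem m ≡ 0 (mod 12). Since 0 ≡ 0 (mod 2) and 2 ∣ 12, we get m ≡ 0 (mod 2).

Only the reverse direction holds.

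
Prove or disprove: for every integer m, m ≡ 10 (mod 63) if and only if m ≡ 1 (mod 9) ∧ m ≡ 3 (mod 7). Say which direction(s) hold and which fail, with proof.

Both implications hold.

(⟸) If m ≡ 1 (mod 9) and m ≡ 3 (mod 7), then by the Chinese remainder theorem m ≡ 10 (mod 63). This is exactly m ≡ 10 (mod 63).

(⟹) Suppose m ≡ 10 (mod 63); write m = 63j + 10. Since 9 ∣ 63, reducing mod 9 gives m ≡ 10 ≡ 1 (mod 9); since 7 ∣ 63, reducing mod 7 gives m ≡ 10 ≡ 3 (mod 7).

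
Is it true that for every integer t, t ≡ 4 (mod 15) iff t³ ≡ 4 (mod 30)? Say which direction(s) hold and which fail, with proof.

Forward direction. This fails: take t = 19. Then 19 ≡ 4 (mod 15), but 19³ = 6859 ≡ 19 (mod 30), not 4.

Converse. The residues r modulo 30 with r³ ≡ 4 (mod 30) are exactly {4}, and each is ≡ 4 (mod 15).

(⇒) fails; (⇐) holds.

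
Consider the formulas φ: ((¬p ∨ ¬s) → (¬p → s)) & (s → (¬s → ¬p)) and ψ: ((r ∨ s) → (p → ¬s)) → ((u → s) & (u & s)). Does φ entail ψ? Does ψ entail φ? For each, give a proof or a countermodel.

[⇒] This fails. Under r = F, s = T, p = F, u = F, the left side is true but the right side is false.

[⇐] Assume the antecedent. If s is true, the consequent reduces to true regardless of the other variables. If s is false, the antecedent cannot hold. Either way the consequent holds.

Only the reverse direction holds.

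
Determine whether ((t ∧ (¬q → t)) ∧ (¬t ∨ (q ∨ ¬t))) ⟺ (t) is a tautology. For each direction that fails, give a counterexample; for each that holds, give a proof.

Only the forward direction holds.

(⟹) Assume the antecedent. If q is true, the antecedent forces (q = T, t = T), and t holds there. If q is false, the antecedent cannot hold. Either way t holds.

(⟸) This fails. Under q = F, t = T, the left side is false but the right side is true.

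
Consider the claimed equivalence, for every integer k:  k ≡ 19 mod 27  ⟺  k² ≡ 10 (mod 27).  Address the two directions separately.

Only the forward direction holds.

(→) Suppose k ≡ 19 mod 27. Write k = 27j + 19. Then (27j + 19)² = 729j² + 1026j + 361 = 27(27j² + 38j + 13) + 10, so k² ≡ 10 (mod 27).

(←) This fails: take k = 8. Then 8² = 64 ≡ 10 (mod 27), yet 8 ≡ 8 (mod 27), not 19.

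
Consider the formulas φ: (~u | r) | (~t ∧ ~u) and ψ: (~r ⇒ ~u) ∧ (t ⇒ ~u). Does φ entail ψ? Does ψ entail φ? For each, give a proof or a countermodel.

(⇒) fails; (⇐) holds.

[⇒] This fails. Under t = T, r = T, u = T, the left side is true but the right side is false.

[⇐] Assume the antecedent. If r is true, (~u | r) | (~t ∧ ~u) reduces to true regardless of the other variables. If r is false, the antecedent forces (t = F, r = F, u = F) or (t = T, r = F, u = F), and (~u | r) | (~t ∧ ~u) holds there. Either way (~u | r) | (~t ∧ ~u) holds.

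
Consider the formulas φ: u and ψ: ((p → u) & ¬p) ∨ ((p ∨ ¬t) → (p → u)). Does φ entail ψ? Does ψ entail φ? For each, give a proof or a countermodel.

Forward direction. Assume the antecedent. If p is true, the antecedent forces (p = T, t = F, u = T) or (p = T, t = T, u = T), and the consequent holds there. If p is false, the consequent reduces to true regardless of the other variables. Either way the consequent holds.

Converse. This fails. Under p = F, t = F, u = F, the left side is false but the right side is true.

Only the forward implication holds.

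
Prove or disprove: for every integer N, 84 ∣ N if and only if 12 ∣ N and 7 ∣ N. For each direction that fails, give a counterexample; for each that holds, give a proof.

Converse. Suppose 12 ∣ N and 7 ∣ N. Any common multiple of 12 and 7 is a multiple of their lcm; here gcd(12, 7) = 1, so lcm(12, 7) = 12·7 = 84, so 84 ∣ N.

Forward direction. If 84 ∣ N, write N = 84q. Since 84 = 7·12, N = 12·(7q), so 12 ∣ N; and since 84 = 12·7, N = 7·(12q), so 7 ∣ N.

Both implications hold.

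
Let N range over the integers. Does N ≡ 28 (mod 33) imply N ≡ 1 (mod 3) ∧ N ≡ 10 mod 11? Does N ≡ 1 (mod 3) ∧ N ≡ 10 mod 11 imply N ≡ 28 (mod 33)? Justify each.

(⟹) This fails: N = 28 gives 28 ≡ 28 (mod 33) but 28 ≡ 6 (mod 11), so the conjunction on the right does not hold.

(⟸) This fails: N = 10 satisfies both congruences on the right (10 ≡ 1 mod 3 and 10 ≡ 10 mod 11) yet 10 ≡ 10 (mod 33), not 28.

Neither direction holds.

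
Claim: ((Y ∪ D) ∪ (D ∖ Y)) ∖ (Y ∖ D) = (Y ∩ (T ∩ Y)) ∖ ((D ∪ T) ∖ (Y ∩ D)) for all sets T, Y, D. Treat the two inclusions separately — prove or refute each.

The sets are not equal: only the reverse inclusion holds.

Reverse inclusion. Let x ∈ (Y ∩ (T ∩ Y)) ∖ ((D ∪ T) ∖ (Y ∩ D)). Then x ∈ T ∩ Y ∩ D, from which x ∈ ((Y ∪ D) ∪ (D ∖ Y)) ∖ (Y ∖ D).

Forward inclusion. This inclusion fails. Take T = ∅, Y = ∅, D = {1}; then 1 ∈ ((Y ∪ D) ∪ (D ∖ Y)) ∖ (Y ∖ D) but 1 ∉ (Y ∩ (T ∩ Y)) ∖ ((D ∪ T) ∖ (Y ∩ D)).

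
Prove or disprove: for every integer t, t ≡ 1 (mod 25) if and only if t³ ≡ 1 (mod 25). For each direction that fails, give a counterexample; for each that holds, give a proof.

[⇐] Suppose t³ ≡ 1 (mod 25). The only residue r in {0, …, 24} with r³ ≡ 1 (mod 25) is r = 1, so t ≡ 1 (mod 25).

[⇒] Suppose t ≡ 1 (mod 25). Write t = 25j + 1. Then (25j + 1)³ = 15625j³ + 1875j² + 75j + 1 = 25(625j³ + 75j² + 3j) + 1, so t³ ≡ 1 (mod 25).

Both implications hold.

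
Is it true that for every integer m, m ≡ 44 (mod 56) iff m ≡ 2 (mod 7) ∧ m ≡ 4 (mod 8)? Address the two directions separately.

The biconditional holds.

[⇒] Suppose m ≡ 44 (mod 56); write m = 56j + 44. Since 7 ∣ 56, reducing mod 7 gives m ≡ 44 ≡ 2 (mod 7); since 8 ∣ 56, reducing mod 8 gives m ≡ 44 ≡ 4 (mod 8).

[⇐] Conversely, if m ≡ 2 (mod 7) and m ≡ 4 (mod 8), then by the Chinese remainder theorem m ≡ 44 (mod 56). This is exactly m ≡ 44 (mod 56).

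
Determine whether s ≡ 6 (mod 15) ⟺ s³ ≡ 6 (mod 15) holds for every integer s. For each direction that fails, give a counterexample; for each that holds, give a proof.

(→) Suppose s ≡ 6 (mod 15). Write s = 15j + 6. Then (15j + 6)³ = 3375j³ + 4050j² + 1620j + 216 = 15(225j³ + 270j² + 108j + 14) + 6, so s³ ≡ 6 (mod 15).

(←) Conversely, suppose s³ ≡ 6 (mod 15). The only residue r in {0, …, 14} with r³ ≡ 6 (mod 15) is r = 6, so s ≡ 6 (mod 15).

Both directions hold.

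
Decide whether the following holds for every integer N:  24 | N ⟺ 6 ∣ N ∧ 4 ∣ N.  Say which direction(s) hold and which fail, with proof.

The forward direction holds; the converse fails.

[⇒] If 24 ∣ N, write N = 24q. Since 24 = 4·6, N = 6·(4q), so 6 ∣ N; and since 24 = 6·4, N = 4·(6q), so 4 ∣ N.

[⇐] This fails: take N = 12. Both 6 ∣ 12 and 4 ∣ 12, yet 12 is not a multiple of 24 (since 12 = 0·24 + 12), so 24 ∤ 12.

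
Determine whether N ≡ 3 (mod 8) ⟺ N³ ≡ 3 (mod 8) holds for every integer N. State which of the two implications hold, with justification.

(⟹) Suppose N ≡ 3 (mod 8). Write N = 8j + 3. Then (8j + 3)³ = 512j³ + 576j² + 216j + 27 = 8(64j³ + 72j² + 27j + 3) + 3, so N³ ≡ 3 (mod 8).

(⟸) Conversely, suppose N³ ≡ 3 (mod 8). The only residue r in {0, …, 7} with r³ ≡ 3 (mod 8) is r = 3, so N ≡ 3 (mod 8).

Both directions hold; the statement is true.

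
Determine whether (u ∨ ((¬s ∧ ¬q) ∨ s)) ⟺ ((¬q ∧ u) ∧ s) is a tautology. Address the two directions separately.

(→) This fails. Under s = F, q = F, u = F, the left side is true but the right side is false.

(←) Assume the antecedent. If s is true, u ∨ ((¬s ∧ ¬q) ∨ s) reduces to true regardless of the other variables. If s is false, the antecedent cannot hold. Either way u ∨ ((¬s ∧ ¬q) ∨ s) holds.

The forward direction fails; the converse holds.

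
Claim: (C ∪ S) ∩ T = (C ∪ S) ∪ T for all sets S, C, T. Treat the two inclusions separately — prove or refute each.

(⊆) holds; (⊇) fails.

Forward inclusion. Let x ∈ (C ∪ S) ∩ T. Then either x ∈ S ∩ T and x ∉ C; or x ∈ C ∩ T and x ∉ S; or x ∈ S ∩ C ∩ T. In each case x ∈ (C ∪ S) ∪ T, so (C ∪ S) ∩ T ⊆ (C ∪ S) ∪ T.

Reverse inclusion. This inclusion fails. Take S = {1}, C = ∅, T = ∅; then 1 ∈ (C ∪ S) ∪ T but 1 ∉ (C ∪ S) ∩ T.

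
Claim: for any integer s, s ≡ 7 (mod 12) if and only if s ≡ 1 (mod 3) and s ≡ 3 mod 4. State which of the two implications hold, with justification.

Both directions hold.

[⇐] If s ≡ 1 (mod 3) and s ≡ 3 (mod 4), then by the Chinese remainder theorem s ≡ 7 (mod 12). This is exactly s ≡ 7 (mod 12).

[⇒] Suppose s ≡ 7 (mod 12); write s = 12j + 7. Since 3 ∣ 12, reducing mod 3 gives s ≡ 7 ≡ 1 (mod 3); since 4 ∣ 12, reducing mod 4 gives s ≡ 7 ≡ 3 (mod 4).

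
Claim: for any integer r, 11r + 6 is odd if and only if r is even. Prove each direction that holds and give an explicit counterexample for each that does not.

(→) This fails: r = 7 gives 11r + 6 = 83, which is odd, but 7 is odd, not even.

(←) This also fails: r = 4 is even, but 11r + 6 = 50 is even, not odd.

Neither implication holds.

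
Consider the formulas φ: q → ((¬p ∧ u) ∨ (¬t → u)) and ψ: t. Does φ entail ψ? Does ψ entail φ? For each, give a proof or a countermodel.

(→) This fails. Under t = F, p = F, q = F, u = F, the left side is true but the right side is false.

(←) Assume the antecedent. If t is true, q → ((¬p ∧ u) ∨ (¬t → u)) reduces to true regardless of the other variables. If t is false, the antecedent cannot hold. Either way q → ((¬p ∧ u) ∨ (¬t → u)) holds.

Only the reverse direction holds.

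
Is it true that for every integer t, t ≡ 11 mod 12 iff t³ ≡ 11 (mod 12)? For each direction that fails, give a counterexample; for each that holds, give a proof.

Both directions hold.

(⇒) Suppose t ≡ 11 mod 12. Write t = 12j + 11. Then (12j + 11)³ = 1728j³ + 4752j² + 4356j + 1331 = 12(144j³ + 396j² + 363j + 110) + 11, so t³ ≡ 11 (mod 12).

(⇐) For the converse, argue contrapositively. If t ≢ 11 (mod 12), then t is congruent to one of 0, 1, 2, 3, 4, 5, 6, 7, 8, 9, 10 modulo 12, and these give t³ ≡ 0, 1, 8, 3, 4, 5, 0, 7, 8, 9, 4 respectively — never 11.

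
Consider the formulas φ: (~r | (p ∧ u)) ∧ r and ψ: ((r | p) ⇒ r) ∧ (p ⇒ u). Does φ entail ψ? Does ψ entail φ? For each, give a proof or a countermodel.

Forward direction. Assume the antecedent. If u is true, the antecedent forces (u = T, p = T, r = T), and ((r | p) ⇒ r) ∧ (p ⇒ u) holds there. If u is false, the antecedent cannot hold. Either way ((r | p) ⇒ r) ∧ (p ⇒ u) holds.

Converse. This fails. Under u = F, p = F, r = F, the left side is false but the right side is true.

Only the forward implication holds.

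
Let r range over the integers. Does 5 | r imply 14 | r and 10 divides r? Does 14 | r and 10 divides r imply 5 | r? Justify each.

(⇒) fails; (⇐) holds.

[⇒] This fails: take r = 5. Certainly 5 ∣ 5, but 14 ∤ 5.

[⇐] Suppose 14 ∣ r and 10 ∣ r. Any common multiple of 14 and 10 is a multiple of their lcm; here lcm(14, 10) = 14·10/gcd(14, 10) = 140/2 = 70, so 70 ∣ r. Since 5 ∣ 70, it follows that 5 ∣ r.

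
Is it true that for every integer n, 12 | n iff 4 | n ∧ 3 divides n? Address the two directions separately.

Both implications hold.

Forward direction. If 12 ∣ n, write n = 12q. Since 12 = 3·4, n = 4·(3q), so 4 ∣ n; and since 12 = 4·3, n = 3·(4q), so 3 ∣ n.

Converse. Suppose 4 ∣ n and 3 ∣ n. Any common multiple of 4 and 3 is a multiple of their lcm; here gcd(4, 3) = 1, so lcm(4, 3) = 4·3 = 12, so 12 ∣ n.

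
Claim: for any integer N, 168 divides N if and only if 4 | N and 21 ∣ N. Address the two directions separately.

(⟸) This fails: take N = 84. Both 4 ∣ 84 and 21 ∣ 84, yet 84 is not a multiple of 168 (since 84 = 0·168 + 84), so 168 ∤ 84.

(⟹) If 168 ∣ N, write N = 168q. Since 168 = 42·4, N = 4·(42q), so 4 ∣ N; and since 168 = 8·21, N = 21·(8q), so 21 ∣ N.

Only the forward direction holds.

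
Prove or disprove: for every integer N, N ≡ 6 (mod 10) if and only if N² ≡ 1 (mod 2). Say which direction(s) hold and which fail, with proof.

Forward direction. This fails: take N = 6. Then 6 ≡ 6 (mod 10), but 6² = 36 ≡ 0 (mod 2), not 1.

Converse. This fails: take N = 1. Then 1² = 1 ≡ 1 (mod 2), yet 1 ≡ 1 (mod 10), not 6.

Both directions fail.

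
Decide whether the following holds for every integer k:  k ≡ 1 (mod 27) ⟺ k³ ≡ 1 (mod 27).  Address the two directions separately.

Only the forward implication holds.

[⇒] Suppose k ≡ 1 (mod 27). Write k = 27j + 1. Then (27j + 1)³ = 19683j³ + 2187j² + 81j + 1 = 27(729j³ + 81j² + 3j) + 1, so k³ ≡ 1 (mod 27).

[⇐] This fails: take k = 10. Then 10³ = 1000 ≡ 1 (mod 27), yet 10 ≡ 10 (mod 27), not 1.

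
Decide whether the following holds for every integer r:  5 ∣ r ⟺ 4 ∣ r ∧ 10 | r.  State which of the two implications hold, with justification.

Not equivalent: only (⇐) holds.

(⟹) This fails: take r = 5. Certainly 5 ∣ 5, but 4 ∤ 5.

(⟸) Suppose 4 ∣ r and 10 ∣ r. Any common multiple of 4 and 10 is a multiple of their lcm; here lcm(4, 10) = 4·10/gcd(4, 10) = 40/2 = 20, so 20 ∣ r. Since 5 ∣ 20, it follows that 5 ∣ r.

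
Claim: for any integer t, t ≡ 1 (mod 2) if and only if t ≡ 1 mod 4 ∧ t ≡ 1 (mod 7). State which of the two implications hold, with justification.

[⇒] This fails: t = 3 gives 3 ≡ 1 (mod 2) but 3 ≡ 3 (mod 4), so the conjunction on the right does not hold.

[⇐] Conversely, if t ≡ 1 (mod 4) and t ≡ 1 (mod 7), then by the Chinese remainder theorem t ≡ 1 (mod 28). Since 1 ≡ 1 (mod 2) and 2 ∣ 28, we get t ≡ 1 (mod 2).

(⇒) fails; (⇐) holds.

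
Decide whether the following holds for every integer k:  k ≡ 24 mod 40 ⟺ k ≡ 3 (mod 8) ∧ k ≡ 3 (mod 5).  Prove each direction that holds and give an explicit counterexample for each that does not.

Both directions fail.

(⇒) This fails: k = 24 gives 24 ≡ 24 (mod 40) but 24 ≡ 0 (mod 8), so the conjunction on the right does not hold.

(⇐) This fails: k = 3 satisfies both congruences on the right (3 ≡ 3 mod 8 and 3 ≡ 3 mod 5) yet 3 ≡ 3 (mod 40), not 24.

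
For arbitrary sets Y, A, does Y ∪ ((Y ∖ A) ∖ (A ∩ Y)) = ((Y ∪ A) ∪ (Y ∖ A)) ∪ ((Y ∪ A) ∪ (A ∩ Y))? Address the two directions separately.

(⊇) This inclusion fails. Take Y = ∅, A = {1}; then 1 ∈ ((Y ∪ A) ∪ (Y ∖ A)) ∪ ((Y ∪ A) ∪ (A ∩ Y)) but 1 ∉ Y ∪ ((Y ∖ A) ∖ (A ∩ Y)).

(⊆) Let x ∈ Y ∪ ((Y ∖ A) ∖ (A ∩ Y)). Then either x ∈ Y and x ∉ A; or x ∈ Y ∩ A. In each case x ∈ ((Y ∪ A) ∪ (Y ∖ A)) ∪ ((Y ∪ A) ∪ (A ∩ Y)), so Y ∪ ((Y ∖ A) ∖ (A ∩ Y)) ⊆ ((Y ∪ A) ∪ (Y ∖ A)) ∪ ((Y ∪ A) ∪ (A ∩ Y)).

(⊆) holds; (⊇) fails.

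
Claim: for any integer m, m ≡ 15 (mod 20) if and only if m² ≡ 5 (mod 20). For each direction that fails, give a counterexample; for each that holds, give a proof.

Converse. This fails: take m = 5. Then 5² = 25 ≡ 5 (mod 20), yet 5 ≡ 5 (mod 20), not 15.

Forward direction. Suppose m ≡ 15 (mod 20). Write m = 20j + 15. Then (20j + 15)² = 400j² + 600j + 225 = 20(20j² + 30j + 11) + 5, so m² ≡ 5 (mod 20).

Not equivalent: only (⇒) holds.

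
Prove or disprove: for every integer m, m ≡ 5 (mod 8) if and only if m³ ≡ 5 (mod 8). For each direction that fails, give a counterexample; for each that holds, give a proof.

Equivalent; both directions hold.

Forward direction. Suppose m ≡ 5 (mod 8). Write m = 8j + 5. Then (8j + 5)³ = 512j³ + 960j² + 600j + 125 = 8(64j³ + 120j² + 75j + 15) + 5, so m³ ≡ 5 (mod 8).

Converse. Suppose m³ ≡ 5 (mod 8). The only residue r in {0, …, 7} with r³ ≡ 5 (mod 8) is r = 5, so m ≡ 5 (mod 8).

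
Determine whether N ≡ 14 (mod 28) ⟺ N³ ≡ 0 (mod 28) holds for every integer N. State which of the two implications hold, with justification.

Only the forward implication holds.

Forward direction. Suppose N ≡ 14 (mod 28). Write N = 28j + 14. Then (28j + 14)³ = 21952j³ + 32928j² + 16464j + 2744 = 28(784j³ + 1176j² + 588j + 98) + 0, so N³ ≡ 0 (mod 28).

Converse. This fails: take N = 0. Then 0³ = 0 ≡ 0 (mod 28), yet 0 ≡ 0 (mod 28), not 14.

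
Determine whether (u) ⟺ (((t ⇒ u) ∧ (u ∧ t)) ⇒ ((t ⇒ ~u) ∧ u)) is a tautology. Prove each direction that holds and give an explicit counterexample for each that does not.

Forward direction. This fails. Under t = T, u = T, the left side is true but the right side is false.

Converse. This fails. Under t = F, u = F, the left side is false but the right side is true.

Neither direction holds.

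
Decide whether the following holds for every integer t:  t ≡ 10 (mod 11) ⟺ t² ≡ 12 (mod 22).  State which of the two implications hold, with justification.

(⇒) fails and (⇐) fails.

Forward direction. This fails: take t = 21. Then 21 ≡ 10 (mod 11), but 21² = 441 ≡ 1 (mod 22), not 12.

Converse. This fails: take t = 12. Then 12² = 144 ≡ 12 (mod 22), yet 12 ≡ 1 (mod 11), not 10.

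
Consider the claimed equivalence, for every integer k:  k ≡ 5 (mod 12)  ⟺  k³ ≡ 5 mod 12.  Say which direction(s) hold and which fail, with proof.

Both implications hold.

(⟹) Suppose k ≡ 5 (mod 12). Write k = 12j + 5. Then (12j + 5)³ = 1728j³ + 2160j² + 900j + 125 = 12(144j³ + 180j² + 75j + 10) + 5, so k³ ≡ 5 (mod 12).

(⟸) For the converse, argue contrapositively. If k ≢ 5 (mod 12), then k is congruent to one of 0, 1, 2, 3, 4, 6, 7, 8, 9, 10, 11 modulo 12, and these give k³ ≡ 0, 1, 8, 3, 4, 0, 7, 8, 9, 4, 11 respectively — never 5.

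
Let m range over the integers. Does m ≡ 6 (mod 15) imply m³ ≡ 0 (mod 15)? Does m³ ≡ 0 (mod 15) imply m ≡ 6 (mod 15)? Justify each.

(⇒) This fails: take m = 6. Then 6 ≡ 6 (mod 15), but 6³ = 216 ≡ 6 (mod 15), not 0.

(⇐) This fails: take m = 0. Then 0³ = 0 ≡ 0 (mod 15), yet 0 ≡ 0 (mod 15), not 6.

Neither direction holds.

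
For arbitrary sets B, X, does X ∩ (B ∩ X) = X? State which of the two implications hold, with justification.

(⊆) holds; (⊇) fails.

(⟹) Let x ∈ X ∩ (B ∩ X). Then x ∈ B ∩ X, from which x ∈ X.

(⟸) This inclusion fails. Take B = ∅, X = {1}; then 1 ∈ X but 1 ∉ X ∩ (B ∩ X).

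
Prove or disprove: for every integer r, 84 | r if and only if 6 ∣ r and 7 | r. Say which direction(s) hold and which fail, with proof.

(⟹) If 84 ∣ r, write r = 84q. Since 84 = 14·6, r = 6·(14q), so 6 ∣ r; and since 84 = 12·7, r = 7·(12q), so 7 ∣ r.

(⟸) This fails: take r = 42. Both 6 ∣ 42 and 7 ∣ 42, yet 42 is not a multiple of 84 (since 42 = 0·84 + 42), so 84 ∤ 42.

(⇒) holds; (⇐) fails.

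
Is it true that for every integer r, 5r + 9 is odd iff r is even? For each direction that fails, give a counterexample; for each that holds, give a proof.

[⇒] Suppose 5r + 9 is odd. Since 5 is odd, 5r and r have the same parity, so 5r + 9 ≡ r + 9 (mod 2). As 9 is odd, 5r + 9 is odd exactly when r is even. Thus r is even.

[⇐] Conversely, suppose r is even; write r = 2j. Then 5r + 9 = 5·(2j) + 9 = 2·5j + 9, which is odd.

Both directions hold; the statement is true.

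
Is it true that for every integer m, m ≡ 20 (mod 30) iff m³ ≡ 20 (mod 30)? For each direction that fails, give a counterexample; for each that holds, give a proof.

(⇒) Suppose m ≡ 20 (mod 30). Write m = 30j + 20. Then (30j + 20)³ = 27000j³ + 54000j² + 36000j + 8000 = 30(900j³ + 1800j² + 1200j + 266) + 20, so m³ ≡ 20 (mod 30).

(⇐) Conversely, suppose m³ ≡ 20 (mod 30). The only residue r in {0, …, 29} with r³ ≡ 20 (mod 30) is r = 20, so m ≡ 20 (mod 30).

Both directions hold.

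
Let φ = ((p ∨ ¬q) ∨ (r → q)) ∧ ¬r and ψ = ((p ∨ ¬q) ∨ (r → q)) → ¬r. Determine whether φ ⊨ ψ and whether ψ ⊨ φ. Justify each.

Forward direction. Assume the antecedent. If q is true, the antecedent forces (q = T, r = F, p = F) or (q = T, r = F, p = T), and ((p ∨ ¬q) ∨ (r → q)) → ¬r holds there. If q is false, the antecedent forces (q = F, r = F, p = F) or (q = F, r = F, p = T), and ((p ∨ ¬q) ∨ (r → q)) → ¬r holds there. Either way ((p ∨ ¬q) ∨ (r → q)) → ¬r holds.

Converse. Assume the antecedent. If q is true, the antecedent forces (q = T, r = F, p = F) or (q = T, r = F, p = T), and ((p ∨ ¬q) ∨ (r → q)) ∧ ¬r holds there. If q is false, the antecedent forces (q = F, r = F, p = F) or (q = F, r = F, p = T), and ((p ∨ ¬q) ∨ (r → q)) ∧ ¬r holds there. Either way ((p ∨ ¬q) ∨ (r → q)) ∧ ¬r holds.

Equivalent; both directions hold.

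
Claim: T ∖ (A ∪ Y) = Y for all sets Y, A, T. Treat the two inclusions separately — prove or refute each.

(⊆) fails and (⊇) fails.

Forward inclusion. This inclusion fails. Take Y = ∅, A = ∅, T = {1}; then 1 ∈ T ∖ (A ∪ Y) but 1 ∉ Y.

Reverse inclusion. This inclusion fails. Take Y = {1}, A = ∅, T = ∅; then 1 ∈ Y but 1 ∉ T ∖ (A ∪ Y).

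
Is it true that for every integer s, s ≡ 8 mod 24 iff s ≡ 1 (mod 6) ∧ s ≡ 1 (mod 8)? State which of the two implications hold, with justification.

(⇒) fails and (⇐) fails.

(→) This fails: s = 8 gives 8 ≡ 8 (mod 24) but 8 ≡ 2 (mod 6), so the conjunction on the right does not hold.

(←) This fails: s = 1 satisfies both congruences on the right (1 ≡ 1 mod 6 and 1 ≡ 1 mod 8) yet 1 ≡ 1 (mod 24), not 8.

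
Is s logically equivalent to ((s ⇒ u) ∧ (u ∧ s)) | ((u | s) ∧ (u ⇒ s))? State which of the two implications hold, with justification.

Equivalent; both directions hold.

Forward direction. Assume the antecedent. If u is true, the antecedent forces (u = T, s = T), and the consequent holds there. If u is false, the antecedent forces (u = F, s = T), and the consequent holds there. Either way the consequent holds.

Converse. Assume the antecedent. If u is true, the antecedent forces (u = T, s = T), and s holds there. If u is false, the antecedent forces (u = F, s = T), and s holds there. Either way s holds.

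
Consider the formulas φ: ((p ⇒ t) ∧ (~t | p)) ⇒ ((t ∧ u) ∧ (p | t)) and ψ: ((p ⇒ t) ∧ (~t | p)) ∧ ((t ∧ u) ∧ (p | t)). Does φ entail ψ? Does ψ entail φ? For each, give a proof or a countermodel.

Not equivalent: only (⇐) holds.

(⇒) This fails. Under t = T, u = F, p = F, the left side is true but the right side is false.

(⇐) Assume the antecedent. If t is true, the antecedent forces (t = T, u = T, p = T), and the consequent holds there. If t is false, the antecedent cannot hold. Either way the consequent holds.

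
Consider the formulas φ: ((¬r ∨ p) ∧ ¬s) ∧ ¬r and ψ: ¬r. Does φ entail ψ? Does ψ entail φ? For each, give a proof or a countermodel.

Only the forward implication holds.

(⇒) Assume the antecedent. If r is true, the antecedent cannot hold. If r is false, ¬r reduces to true regardless of the other variables. Either way ¬r holds.

(⇐) This fails. Under r = F, s = T, p = F, the left side is false but the right side is true.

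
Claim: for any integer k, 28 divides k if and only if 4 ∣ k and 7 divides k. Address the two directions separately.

[⇒] If 28 ∣ k, write k = 28q. Since 28 = 7·4, k = 4·(7q), so 4 ∣ k; and since 28 = 4·7, k = 7·(4q), so 7 ∣ k.

[⇐] Suppose 4 ∣ k and 7 ∣ k. Any common multiple of 4 and 7 is a multiple of their lcm; here gcd(4, 7) = 1, so lcm(4, 7) = 4·7 = 28, so 28 ∣ k.

The biconditional holds.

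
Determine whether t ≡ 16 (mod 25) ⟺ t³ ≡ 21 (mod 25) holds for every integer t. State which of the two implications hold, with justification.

(⇒) Suppose t ≡ 16 (mod 25). Write t = 25j + 16. Then (25j + 16)³ = 15625j³ + 30000j² + 19200j + 4096 = 25(625j³ + 1200j² + 768j + 163) + 21, so t³ ≡ 21 (mod 25).

(⇐) Conversely, suppose t³ ≡ 21 (mod 25). The only residue r in {0, …, 24} with r³ ≡ 21 (mod 25) is r = 16, so t ≡ 16 (mod 25).

Both directions hold; the statement is true.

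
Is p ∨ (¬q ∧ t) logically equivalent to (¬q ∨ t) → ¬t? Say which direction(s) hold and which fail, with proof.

(⇒) fails and (⇐) fails.

Forward direction. This fails. Under p = F, q = F, t = T, the left side is true but the right side is false.

Converse. This fails. Under p = F, q = F, t = F, the left side is false but the right side is true.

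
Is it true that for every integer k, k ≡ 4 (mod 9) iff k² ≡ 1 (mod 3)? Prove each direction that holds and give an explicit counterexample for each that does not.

(→) Suppose k ≡ 4 (mod 9). Then k² ≡ 4² = 16 (mod 9), and since 3 ∣ 9, also k² ≡ 1 (mod 3).

(←) This fails: take k = 1. Then 1² = 1 ≡ 1 (mod 3), yet 1 ≡ 1 (mod 9), not 4.

Only the forward direction holds.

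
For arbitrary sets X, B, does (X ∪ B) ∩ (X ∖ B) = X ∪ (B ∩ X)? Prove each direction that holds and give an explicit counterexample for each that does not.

(⊆) holds; (⊇) fails.

(⊆) Let x ∈ (X ∪ B) ∩ (X ∖ B). Then x ∈ X and x ∉ B, from which x ∈ X ∪ (B ∩ X).

(⊇) This inclusion fails. Take X = {1}, B = {1}; then 1 ∈ X ∪ (B ∩ X) but 1 ∉ (X ∪ B) ∩ (X ∖ B).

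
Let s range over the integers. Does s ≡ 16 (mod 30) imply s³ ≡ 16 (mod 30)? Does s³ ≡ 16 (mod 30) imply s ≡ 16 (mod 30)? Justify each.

Equivalent; both directions hold.

[⇒] Suppose s ≡ 16 (mod 30). Write s = 30j + 16. Then (30j + 16)³ = 27000j³ + 43200j² + 23040j + 4096 = 30(900j³ + 1440j² + 768j + 136) + 16, so s³ ≡ 16 (mod 30).

[⇐] Conversely, suppose s³ ≡ 16 (mod 30). The only residue r in {0, …, 29} with r³ ≡ 16 (mod 30) is r = 16, so s ≡ 16 (mod 30).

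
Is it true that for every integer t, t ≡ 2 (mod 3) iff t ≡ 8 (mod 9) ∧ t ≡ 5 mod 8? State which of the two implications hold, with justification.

Only the reverse direction holds.

Forward direction. This fails: t = 2 gives 2 ≡ 2 (mod 3) but 2 ≡ 2 (mod 9), so the conjunction on the right does not hold.

Converse. If t ≡ 8 (mod 9) and t ≡ 5 (mod 8), then by the Chinese remainder theorem t ≡ 53 (mod 72). Since 53 ≡ 2 (mod 3) and 3 ∣ 72, we get t ≡ 2 (mod 3).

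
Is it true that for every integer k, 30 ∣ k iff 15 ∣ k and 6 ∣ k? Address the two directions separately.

[⇒] If 30 ∣ k, write k = 30q. Since 30 = 2·15, k = 15·(2q), so 15 ∣ k; and since 30 = 5·6, k = 6·(5q), so 6 ∣ k.

[⇐] Suppose 15 ∣ k and 6 ∣ k. Any common multiple of 15 and 6 is a multiple of their lcm; here lcm(15, 6) = 15·6/gcd(15, 6) = 90/3 = 30, so 30 ∣ k.

The biconditional holds.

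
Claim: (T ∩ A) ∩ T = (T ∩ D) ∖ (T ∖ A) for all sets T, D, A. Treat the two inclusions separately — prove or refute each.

(⊆) fails; (⊇) holds.

(⊆) This inclusion fails. Take T = {1}, D = ∅, A = {1}; then 1 ∈ (T ∩ A) ∩ T but 1 ∉ (T ∩ D) ∖ (T ∖ A).

(⊇) Let x ∈ (T ∩ D) ∖ (T ∖ A). Then x ∈ T ∩ D ∩ A, from which x ∈ (T ∩ A) ∩ T.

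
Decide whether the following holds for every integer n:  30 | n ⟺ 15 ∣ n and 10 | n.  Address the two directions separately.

Both directions hold.

(⇒) If 30 ∣ n, write n = 30q. Since 30 = 2·15, n = 15·(2q), so 15 ∣ n; and since 30 = 3·10, n = 10·(3q), so 10 ∣ n.

(⇐) Suppose 15 ∣ n and 10 ∣ n. Any common multiple of 15 and 10 is a multiple of their lcm; here lcm(15, 10) = 15·10/gcd(15, 10) = 150/5 = 30, so 30 ∣ n.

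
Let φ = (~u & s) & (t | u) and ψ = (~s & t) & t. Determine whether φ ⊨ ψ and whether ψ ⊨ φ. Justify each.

(→) This fails. Under u = F, t = T, s = T, the left side is true but the right side is false.

(←) This fails. Under u = F, t = T, s = F, the left side is false but the right side is true.

Neither direction holds.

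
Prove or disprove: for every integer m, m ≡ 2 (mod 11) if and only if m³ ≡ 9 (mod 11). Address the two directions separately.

Both directions fail.

Forward direction. This fails: take m = 2. Then 2 ≡ 2 (mod 11), but 2³ = 8 ≡ 8 (mod 11), not 9.

Converse. This fails: take m = 4. Then 4³ = 64 ≡ 9 (mod 11), yet 4 ≡ 4 (mod 11), not 2.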